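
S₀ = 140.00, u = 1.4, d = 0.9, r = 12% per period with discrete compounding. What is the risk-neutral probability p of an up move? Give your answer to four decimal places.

Risk-neutral probability p = (1 + 0.12 − 0.9)/(1.4 − 0.9) = 0.2200/0.5000 = 0.4400

p = 0.4400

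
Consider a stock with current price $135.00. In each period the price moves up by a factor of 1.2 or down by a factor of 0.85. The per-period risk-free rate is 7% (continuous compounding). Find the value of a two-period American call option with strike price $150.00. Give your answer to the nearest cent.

$15.60

Risk-neutral probability p = (e^0.07 − 0.85)/(1.2 − 0.85) = 0.2225/0.3500 = 0.6357
Terminal stock prices: S_uu = 194.4, S_ud = 137.7, S_dd = 97.54
Terminal payoffs (S − K): max(44.4, 0) = 44.4, max(-12.3, 0) = 0, max(-52.46, 0) = 0
Node u (S = 162): continuation = e^(−0.07)·[0.6357·44.4000 + 0.3643·0.0000] = 26.3184; exercise value = 12.0000 ≤ continuation, so V_u = 26.3184
Node d (S = 114.8): continuation = e^(−0.07)·[0.6357·0.0000 + 0.3643·0.0000] = 0.0000; exercise value = 0.0000 ≤ continuation, so V_d = 0.0000
Node 0 (S = 135): continuation = e^(−0.07)·[0.6357·26.3184 + 0.3643·0.0000] = 15.6005; exercise value = 0.0000 ≤ continuation, so V_0 = 15.6005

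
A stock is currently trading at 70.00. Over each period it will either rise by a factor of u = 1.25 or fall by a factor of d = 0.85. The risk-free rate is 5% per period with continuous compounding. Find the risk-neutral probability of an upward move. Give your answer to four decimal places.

Risk-neutral probability p = (e^0.05 − 0.85)/(1.25 − 0.85) = 0.2013/0.4000 = 0.5032

p = 0.5032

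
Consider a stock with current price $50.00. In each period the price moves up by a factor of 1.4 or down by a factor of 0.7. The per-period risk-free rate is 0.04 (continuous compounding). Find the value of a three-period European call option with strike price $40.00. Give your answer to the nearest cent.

Risk-neutral probability p = (e^0.04 − 0.7)/(1.4 − 0.7) = 0.3408/0.7000 = 0.4869
Terminal stock prices: S_uuu = 137.2, S_uud = 68.6, S_udd = 34.3, S_ddd = 17.15
Terminal payoffs (S − K): max(97.2, 0) = 97.2, max(28.6, 0) = 28.6, max(-5.7, 0) = 0, max(-22.85, 0) = 0
Node uu (S = 98): V_uu = e^(−0.04)·[0.4869·97.2000 + 0.5131·28.6000] = 59.5684
Node ud (S = 49): V_ud = e^(−0.04)·[0.4869·28.6000 + 0.5131·0.0000] = 13.3786
Node dd (S = 24.5): V_dd = e^(−0.04)·[0.4869·0.0000 + 0.5131·0.0000] = 0.0000
Node u (S = 70): V_u = e^(−0.04)·[0.4869·59.5684 + 0.5131·13.3786] = 34.4608
Node d (S = 35): V_d = e^(−0.04)·[0.4869·13.3786 + 0.5131·0.0000] = 6.2583
Node 0 (S = 50): V_0 = e^(−0.04)·[0.4869·34.4608 + 0.5131·6.2583] = 19.2055

$19.21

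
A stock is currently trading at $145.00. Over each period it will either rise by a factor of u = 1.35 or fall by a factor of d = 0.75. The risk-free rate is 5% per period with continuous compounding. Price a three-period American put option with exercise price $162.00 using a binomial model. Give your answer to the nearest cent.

Risk-neutral probability p = (e^0.05 − 0.75)/(1.35 − 0.75) = 0.3013/0.6000 = 0.5021
Terminal stock prices: S_uuu = 356.8, S_uud = 198.2, S_udd = 110.1, S_ddd = 61.17
Terminal payoffs (K − S): max(-194.8, 0) = 0, max(-36.2, 0) = 0, max(51.89, 0) = 51.89, max(100.8, 0) = 100.8
Node uu (S = 264.3): continuation = e^(−0.05)·[0.5021·0.0000 + 0.4979·0.0000] = 0.0000; exercise value = 0.0000 ≤ continuation, so V_uu = 0.0000
Node ud (S = 146.8): continuation = e^(−0.05)·[0.5021·0.0000 + 0.4979·51.8906] = 24.5754; exercise value = 15.1875 ≤ continuation, so V_ud = 24.5754
Node dd (S = 81.56): continuation = e^(−0.05)·[0.5021·51.8906 + 0.4979·100.8281] = 72.5367; exercise value = 80.4375 > continuation, so V_dd = 80.4375 (exercise)
Node u (S = 195.8): continuation = e^(−0.05)·[0.5021·0.0000 + 0.4979·24.5754] = 11.6389; exercise value = 0.0000 ≤ continuation, so V_u = 11.6389
Node d (S = 108.8): continuation = e^(−0.05)·[0.5021·24.5754 + 0.4979·80.4375] = 49.8331; exercise value = 53.2500 > continuation, so V_d = 53.2500 (exercise)
Node 0 (S = 145): continuation = e^(−0.05)·[0.5021·11.6389 + 0.4979·53.2500] = 30.7783; exercise value = 17.0000 ≤ continuation, so V_0 = 30.7783

$30.78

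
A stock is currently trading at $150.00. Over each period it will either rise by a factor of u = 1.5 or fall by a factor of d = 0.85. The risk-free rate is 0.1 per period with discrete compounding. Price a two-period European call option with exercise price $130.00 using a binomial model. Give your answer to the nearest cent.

Risk-neutral probability p = (1 + 0.1 − 0.85)/(1.5 − 0.85) = 0.2500/0.6500 = 0.3846
Terminal stock prices: S_uu = 337.5, S_ud = 191.2, S_dd = 108.4
Terminal payoffs (S − K): max(207.5, 0) = 207.5, max(61.25, 0) = 61.25, max(-21.63, 0) = 0
Node u (S = 225): V_u = 1/1.1·[0.3846·207.5000 + 0.6154·61.2500] = 106.8182
Node d (S = 127.5): V_d = 1/1.1·[0.3846·61.2500 + 0.6154·0.0000] = 21.4161
Node 0 (S = 150): V_0 = 1/1.1·[0.3846·106.8182 + 0.6154·21.4161] = 49.3300

$49.33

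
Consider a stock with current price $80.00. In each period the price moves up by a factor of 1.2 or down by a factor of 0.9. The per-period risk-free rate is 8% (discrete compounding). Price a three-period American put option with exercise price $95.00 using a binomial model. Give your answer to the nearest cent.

$15.00

Risk-neutral probability p = (1 + 0.08 − 0.9)/(1.2 − 0.9) = 0.1800/0.3000 = 0.6000
Terminal stock prices: S_uuu = 138.2, S_uud = 103.7, S_udd = 77.76, S_ddd = 58.32
Terminal payoffs (K − S): max(-43.24, 0) = 0, max(-8.68, 0) = 0, max(17.24, 0) = 17.24, max(36.68, 0) = 36.68
Node uu (S = 115.2): continuation = 1/1.08·[0.6000·0.0000 + 0.4000·0.0000] = 0.0000; exercise value = 0.0000 ≤ continuation, so V_uu = 0.0000
Node ud (S = 86.4): continuation = 1/1.08·[0.6000·0.0000 + 0.4000·17.2400] = 6.3852; exercise value = 8.6000 > continuation, so V_ud = 8.6000 (exercise)
Node dd (S = 64.8): continuation = 1/1.08·[0.6000·17.2400 + 0.4000·36.6800] = 23.1630; exercise value = 30.2000 > continuation, so V_dd = 30.2000 (exercise)
Node u (S = 96): continuation = 1/1.08·[0.6000·0.0000 + 0.4000·8.6000] = 3.1852; exercise value = 0.0000 ≤ continuation, so V_u = 3.1852
Node d (S = 72): continuation = 1/1.08·[0.6000·8.6000 + 0.4000·30.2000] = 15.9630; exercise value = 23.0000 > continuation, so V_d = 23.0000 (exercise)
Node 0 (S = 80): continuation = 1/1.08·[0.6000·3.1852 + 0.4000·23.0000] = 10.2881; exercise value = 15.0000 > continuation, so V_0 = 15.0000 (exercise)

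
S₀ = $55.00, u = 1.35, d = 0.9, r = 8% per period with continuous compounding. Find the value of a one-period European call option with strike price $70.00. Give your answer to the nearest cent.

Risk-neutral probability p = (e^0.08 − 0.9)/(1.35 − 0.9) = 0.1833/0.4500 = 0.4073
Terminal stock prices: S_u = 74.25, S_d = 49.5
Terminal payoffs (S − K): max(4.25, 0) = 4.25, max(-20.5, 0) = 0
Node 0 (S = 55): V_0 = e^(−0.08)·[0.4073·4.2500 + 0.5927·0.0000] = 1.5980

$1.60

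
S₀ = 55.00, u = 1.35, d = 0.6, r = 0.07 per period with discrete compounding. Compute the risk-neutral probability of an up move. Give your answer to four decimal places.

Risk-neutral probability p = (1 + 0.07 − 0.6)/(1.35 − 0.6) = 0.4700/0.7500 = 0.6267

p = 0.6267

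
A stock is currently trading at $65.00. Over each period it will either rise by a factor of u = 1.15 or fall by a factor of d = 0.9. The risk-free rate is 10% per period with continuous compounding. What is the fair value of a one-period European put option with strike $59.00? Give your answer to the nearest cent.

$0.08

Risk-neutral probability p = (e^0.1 − 0.9)/(1.15 − 0.9) = 0.2052/0.2500 = 0.8207
Terminal stock prices: S_u = 74.75, S_d = 58.5
Terminal payoffs (K − S): max(-15.75, 0) = 0, max(0.5, 0) = 0.5
Node 0 (S = 65): V_0 = e^(−0.1)·[0.8207·0.0000 + 0.1793·0.5000] = 0.0811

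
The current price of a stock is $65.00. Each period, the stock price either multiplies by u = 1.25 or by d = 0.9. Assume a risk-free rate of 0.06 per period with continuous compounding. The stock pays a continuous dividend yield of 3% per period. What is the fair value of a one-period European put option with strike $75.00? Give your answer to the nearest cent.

Per-period risk-free factor R = e^0.06 = 1.0618; dividend-adjusted growth = e^(0.06−0.03) = 1.0305.
Risk-neutral probability p = (1.0305 − 0.9)/(1.25 − 0.9) = 0.1305/0.3500 = 0.3727
Terminal stock prices: S_u = 81.25, S_d = 58.5
Terminal payoffs (K − S): max(-6.25, 0) = 0, max(16.5, 0) = 16.5
Node 0 (S = 65): V_0 = e^(−0.06)·[0.3727·0.0000 + 0.6273·16.5000] = 9.7473

$9.75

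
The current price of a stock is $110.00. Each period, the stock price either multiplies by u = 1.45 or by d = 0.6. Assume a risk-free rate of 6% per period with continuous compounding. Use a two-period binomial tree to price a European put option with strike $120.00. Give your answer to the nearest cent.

$25.57

Risk-neutral probability p = (e^0.06 − 0.6)/(1.45 − 0.6) = 0.4618/0.8500 = 0.5433
Terminal stock prices: S_uu = 231.3, S_ud = 95.7, S_dd = 39.6
Terminal payoffs (K − S): max(-111.3, 0) = 0, max(24.3, 0) = 24.3, max(80.4, 0) = 80.4
Node u (S = 159.5): V_u = e^(−0.06)·[0.5433·0.0000 + 0.4567·24.3000] = 10.4507
Node d (S = 66): V_d = e^(−0.06)·[0.5433·24.3000 + 0.4567·80.4000] = 47.0117
Node 0 (S = 110): V_0 = e^(−0.06)·[0.5433·10.4507 + 0.4567·47.0117] = 25.5659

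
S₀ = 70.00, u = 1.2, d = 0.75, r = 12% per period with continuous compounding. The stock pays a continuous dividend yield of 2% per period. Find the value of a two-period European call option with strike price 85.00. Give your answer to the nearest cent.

Per-period risk-free factor R = e^0.12 = 1.1275; dividend-adjusted growth = e^(0.12−0.02) = 1.1052.
Risk-neutral probability p = (1.1052 − 0.75)/(1.2 − 0.75) = 0.3552/0.4500 = 0.7893
Terminal stock prices: S_uu = 100.8, S_ud = 63, S_dd = 39.38
Terminal payoffs (S − K): max(15.8, 0) = 15.8, max(-22, 0) = 0, max(-45.62, 0) = 0
Node u (S = 84): V_u = e^(−0.12)·[0.7893·15.8000 + 0.2107·0.0000] = 11.0603
Node d (S = 52.5): V_d = e^(−0.12)·[0.7893·0.0000 + 0.2107·0.0000] = 0.0000
Node 0 (S = 70): V_0 = e^(−0.12)·[0.7893·11.0603 + 0.2107·0.0000] = 7.7424

7.74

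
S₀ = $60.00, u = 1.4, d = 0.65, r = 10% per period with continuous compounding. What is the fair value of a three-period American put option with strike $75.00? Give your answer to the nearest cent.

Risk-neutral probability p = (e^0.1 − 0.65)/(1.4 − 0.65) = 0.4552/0.7500 = 0.6069
Terminal stock prices: S_uuu = 164.6, S_uud = 76.44, S_udd = 35.49, S_ddd = 16.48
Terminal payoffs (K − S): max(-89.64, 0) = 0, max(-1.44, 0) = 0, max(39.51, 0) = 39.51, max(58.52, 0) = 58.52
Node uu (S = 117.6): continuation = e^(−0.1)·[0.6069·0.0000 + 0.3931·0.0000] = 0.0000; exercise value = 0.0000 ≤ continuation, so V_uu = 0.0000
Node ud (S = 54.6): continuation = e^(−0.1)·[0.6069·0.0000 + 0.3931·39.5100] = 14.0536; exercise value = 20.4000 > continuation, so V_ud = 20.4000 (exercise)
Node dd (S = 25.35): continuation = e^(−0.1)·[0.6069·39.5100 + 0.3931·58.5225] = 42.5128; exercise value = 49.6500 > continuation, so V_dd = 49.6500 (exercise)
Node u (S = 84): continuation = e^(−0.1)·[0.6069·0.0000 + 0.3931·20.4000] = 7.2562; exercise value = 0.0000 ≤ continuation, so V_u = 7.2562
Node d (S = 39): continuation = e^(−0.1)·[0.6069·20.4000 + 0.3931·49.6500] = 28.8628; exercise value = 36.0000 > continuation, so V_d = 36.0000 (exercise)
Node 0 (S = 60): continuation = e^(−0.1)·[0.6069·7.2562 + 0.3931·36.0000] = 16.7898; exercise value = 15.0000 ≤ continuation, so V_0 = 16.7898

$16.79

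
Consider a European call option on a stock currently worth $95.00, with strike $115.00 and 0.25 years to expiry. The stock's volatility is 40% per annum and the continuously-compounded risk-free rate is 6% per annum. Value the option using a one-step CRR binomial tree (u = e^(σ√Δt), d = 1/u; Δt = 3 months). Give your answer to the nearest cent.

$0.50

CRR parameters: u = e^(σ√Δt) = e^(0.4·√0.25) = 1.2214, d = 1/u = 0.8187
Per-period rate: rΔt = 0.06·0.25 = 0.015, so R = e^0.015 = 1.0151
Risk-neutral probability p = (e^0.015 − 0.8187)/(1.2214 − 0.8187) = 0.1964/0.4027 = 0.4877
Terminal stock prices: S_u = 116, S_d = 77.78
Terminal payoffs (S − K): max(1.033, 0) = 1.033, max(-37.22, 0) = 0
Node 0 (S = 95): V_0 = e^(−0.015)·[0.4877·1.0333 + 0.5123·0.0000] = 0.4964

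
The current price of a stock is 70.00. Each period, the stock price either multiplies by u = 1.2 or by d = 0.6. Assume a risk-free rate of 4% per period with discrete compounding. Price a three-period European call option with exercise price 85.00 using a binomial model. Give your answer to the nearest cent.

12.61

Risk-neutral probability p = (1 + 0.04 − 0.6)/(1.2 − 0.6) = 0.4400/0.6000 = 0.7333
Terminal stock prices: S_uuu = 121, S_uud = 60.48, S_udd = 30.24, S_ddd = 15.12
Terminal payoffs (S − K): max(35.96, 0) = 35.96, max(-24.52, 0) = 0, max(-54.76, 0) = 0, max(-69.88, 0) = 0
Node uu (S = 100.8): V_uu = 1/1.04·[0.7333·35.9600 + 0.2667·0.0000] = 25.3564
Node ud (S = 50.4): V_ud = 1/1.04·[0.7333·0.0000 + 0.2667·0.0000] = 0.0000
Node dd (S = 25.2): V_dd = 1/1.04·[0.7333·0.0000 + 0.2667·0.0000] = 0.0000
Node u (S = 84): V_u = 1/1.04·[0.7333·25.3564 + 0.2667·0.0000] = 17.8795
Node d (S = 42): V_d = 1/1.04·[0.7333·0.0000 + 0.2667·0.0000] = 0.0000
Node 0 (S = 70): V_0 = 1/1.04·[0.7333·17.8795 + 0.2667·0.0000] = 12.6074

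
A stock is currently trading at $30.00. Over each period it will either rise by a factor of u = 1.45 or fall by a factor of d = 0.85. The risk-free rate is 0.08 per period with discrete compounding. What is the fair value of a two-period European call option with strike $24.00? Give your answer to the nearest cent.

$10.18

Risk-neutral probability p = (1 + 0.08 − 0.85)/(1.45 − 0.85) = 0.2300/0.6000 = 0.3833
Terminal stock prices: S_uu = 63.08, S_ud = 36.98, S_dd = 21.67
Terminal payoffs (S − K): max(39.08, 0) = 39.08, max(12.98, 0) = 12.98, max(-2.325, 0) = 0
Node u (S = 43.5): V_u = 1/1.08·[0.3833·39.0750 + 0.6167·12.9750] = 21.2778
Node d (S = 25.5): V_d = 1/1.08·[0.3833·12.9750 + 0.6167·0.0000] = 4.6053
Node 0 (S = 30): V_0 = 1/1.08·[0.3833·21.2778 + 0.6167·4.6053] = 10.1819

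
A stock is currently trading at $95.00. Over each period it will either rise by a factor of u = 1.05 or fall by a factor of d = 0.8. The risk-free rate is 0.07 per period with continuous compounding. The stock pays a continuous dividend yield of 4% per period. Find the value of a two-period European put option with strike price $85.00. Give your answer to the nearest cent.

$0.78

Per-period risk-free factor R = e^0.07 = 1.0725; dividend-adjusted growth = e^(0.07−0.04) = 1.0305.
Risk-neutral probability p = (1.0305 − 0.8)/(1.05 − 0.8) = 0.2305/0.2500 = 0.9218
Terminal stock prices: S_uu = 104.7, S_ud = 79.8, S_dd = 60.8
Terminal payoffs (K − S): max(-19.74, 0) = 0, max(5.2, 0) = 5.2, max(24.2, 0) = 24.2
Node u (S = 99.75): V_u = e^(−0.07)·[0.9218·0.0000 + 0.0782·5.2000] = 0.3791
Node d (S = 76): V_d = e^(−0.07)·[0.9218·5.2000 + 0.0782·24.2000] = 6.2335
Node 0 (S = 95): V_0 = e^(−0.07)·[0.9218·0.3791 + 0.0782·6.2335] = 0.7802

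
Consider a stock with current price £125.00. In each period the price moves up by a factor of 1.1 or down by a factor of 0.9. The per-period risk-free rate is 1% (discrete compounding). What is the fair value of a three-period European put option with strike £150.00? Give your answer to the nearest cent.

£23.23

Risk-neutral probability p = (1 + 0.01 − 0.9)/(1.1 − 0.9) = 0.1100/0.2000 = 0.5500
Terminal stock prices: S_uuu = 166.4, S_uud = 136.1, S_udd = 111.4, S_ddd = 91.13
Terminal payoffs (K − S): max(-16.38, 0) = 0, max(13.87, 0) = 13.87, max(38.62, 0) = 38.62, max(58.87, 0) = 58.87
Node uu (S = 151.3): V_uu = 1/1.01·[0.5500·0.0000 + 0.4500·13.8750] = 6.1819
Node ud (S = 123.8): V_ud = 1/1.01·[0.5500·13.8750 + 0.4500·38.6250] = 24.7649
Node dd (S = 101.2): V_dd = 1/1.01·[0.5500·38.6250 + 0.4500·58.8750] = 47.2649
Node u (S = 137.5): V_u = 1/1.01·[0.5500·6.1819 + 0.4500·24.7649] = 14.4002
Node d (S = 112.5): V_d = 1/1.01·[0.5500·24.7649 + 0.4500·47.2649] = 34.5444
Node 0 (S = 125): V_0 = 1/1.01·[0.5500·14.4002 + 0.4500·34.5444] = 23.2328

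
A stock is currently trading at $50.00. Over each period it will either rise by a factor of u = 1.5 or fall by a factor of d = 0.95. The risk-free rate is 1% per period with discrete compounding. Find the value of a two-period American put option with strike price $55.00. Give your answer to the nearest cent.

Risk-neutral probability p = (1 + 0.01 − 0.95)/(1.5 − 0.95) = 0.0600/0.5500 = 0.1091
Terminal stock prices: S_uu = 112.5, S_ud = 71.25, S_dd = 45.12
Terminal payoffs (K − S): max(-57.5, 0) = 0, max(-16.25, 0) = 0, max(9.875, 0) = 9.875
Node u (S = 75): continuation = 1/1.01·[0.1091·0.0000 + 0.8909·0.0000] = 0.0000; exercise value = 0.0000 ≤ continuation, so V_u = 0.0000
Node d (S = 47.5): continuation = 1/1.01·[0.1091·0.0000 + 0.8909·9.8750] = 8.7106; exercise value = 7.5000 ≤ continuation, so V_d = 8.7106
Node 0 (S = 50): continuation = 1/1.01·[0.1091·0.0000 + 0.8909·8.7106] = 7.6835; exercise value = 5.0000 ≤ continuation, so V_0 = 7.6835

$7.68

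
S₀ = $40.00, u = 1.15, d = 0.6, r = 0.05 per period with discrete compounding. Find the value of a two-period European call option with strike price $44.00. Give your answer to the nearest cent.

$5.40

Risk-neutral probability p = (1 + 0.05 − 0.6)/(1.15 − 0.6) = 0.4500/0.5500 = 0.8182
Terminal stock prices: S_uu = 52.9, S_ud = 27.6, S_dd = 14.4
Terminal payoffs (S − K): max(8.9, 0) = 8.9, max(-16.4, 0) = 0, max(-29.6, 0) = 0
Node u (S = 46): V_u = 1/1.05·[0.8182·8.9000 + 0.1818·0.0000] = 6.9351
Node d (S = 24): V_d = 1/1.05·[0.8182·0.0000 + 0.1818·0.0000] = 0.0000
Node 0 (S = 40): V_0 = 1/1.05·[0.8182·6.9351 + 0.1818·0.0000] = 5.4039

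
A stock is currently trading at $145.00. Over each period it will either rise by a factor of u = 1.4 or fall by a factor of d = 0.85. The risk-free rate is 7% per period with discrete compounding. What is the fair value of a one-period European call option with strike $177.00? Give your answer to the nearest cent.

$9.72

Risk-neutral probability p = (1 + 0.07 − 0.85)/(1.4 − 0.85) = 0.2200/0.5500 = 0.4000
Terminal stock prices: S_u = 203, S_d = 123.2
Terminal payoffs (S − K): max(26, 0) = 26, max(-53.75, 0) = 0
Node 0 (S = 145): V_0 = 1/1.07·[0.4000·26.0000 + 0.6000·0.0000] = 9.7196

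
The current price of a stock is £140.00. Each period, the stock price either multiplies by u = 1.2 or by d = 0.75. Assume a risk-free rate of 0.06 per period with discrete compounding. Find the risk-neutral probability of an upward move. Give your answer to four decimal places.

Risk-neutral probability p = (1 + 0.06 − 0.75)/(1.2 − 0.75) = 0.3100/0.4500 = 0.6889

p = 0.6889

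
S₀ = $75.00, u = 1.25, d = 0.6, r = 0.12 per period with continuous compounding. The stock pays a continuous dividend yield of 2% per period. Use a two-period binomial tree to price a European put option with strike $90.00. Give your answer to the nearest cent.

$11.66

Per-period risk-free factor R = e^0.12 = 1.1275; dividend-adjusted growth = e^(0.12−0.02) = 1.1052.
Risk-neutral probability p = (1.1052 − 0.6)/(1.25 − 0.6) = 0.5052/0.6500 = 0.7772
Terminal stock prices: S_uu = 117.2, S_ud = 56.25, S_dd = 27
Terminal payoffs (K − S): max(-27.19, 0) = 0, max(33.75, 0) = 33.75, max(63, 0) = 63
Node u (S = 93.75): V_u = e^(−0.12)·[0.7772·0.0000 + 0.2228·33.7500] = 6.6696
Node d (S = 45): V_d = e^(−0.12)·[0.7772·33.7500 + 0.2228·63.0000] = 35.7139
Node 0 (S = 75): V_0 = e^(−0.12)·[0.7772·6.6696 + 0.2228·35.7139] = 11.6551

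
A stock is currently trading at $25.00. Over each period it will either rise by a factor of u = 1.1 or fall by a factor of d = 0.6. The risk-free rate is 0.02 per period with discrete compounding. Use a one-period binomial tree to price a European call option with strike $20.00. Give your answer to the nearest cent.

$6.18

Risk-neutral probability p = (1 + 0.02 − 0.6)/(1.1 − 0.6) = 0.4200/0.5000 = 0.8400
Terminal stock prices: S_u = 27.5, S_d = 15
Terminal payoffs (S − K): max(7.5, 0) = 7.5, max(-5, 0) = 0
Node 0 (S = 25): V_0 = 1/1.02·[0.8400·7.5000 + 0.1600·0.0000] = 6.1765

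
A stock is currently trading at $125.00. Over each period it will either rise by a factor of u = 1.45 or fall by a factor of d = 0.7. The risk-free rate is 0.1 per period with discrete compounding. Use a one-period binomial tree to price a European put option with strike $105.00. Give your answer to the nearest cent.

$7.42

Risk-neutral probability p = (1 + 0.1 − 0.7)/(1.45 − 0.7) = 0.4000/0.7500 = 0.5333
Terminal stock prices: S_u = 181.2, S_d = 87.5
Terminal payoffs (K − S): max(-76.25, 0) = 0, max(17.5, 0) = 17.5
Node 0 (S = 125): V_0 = 1/1.1·[0.5333·0.0000 + 0.4667·17.5000] = 7.4242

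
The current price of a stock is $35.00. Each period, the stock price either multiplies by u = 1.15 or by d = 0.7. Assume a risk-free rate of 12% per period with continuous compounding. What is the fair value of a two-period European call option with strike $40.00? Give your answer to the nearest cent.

$4.46

Risk-neutral probability p = (e^0.12 − 0.7)/(1.15 − 0.7) = 0.4275/0.4500 = 0.9500
Terminal stock prices: S_uu = 46.29, S_ud = 28.17, S_dd = 17.15
Terminal payoffs (S − K): max(6.287, 0) = 6.287, max(-11.83, 0) = 0, max(-22.85, 0) = 0
Node u (S = 40.25): V_u = e^(−0.12)·[0.9500·6.2875 + 0.0500·0.0000] = 5.2976
Node d (S = 24.5): V_d = e^(−0.12)·[0.9500·0.0000 + 0.0500·0.0000] = 0.0000
Node 0 (S = 35): V_0 = e^(−0.12)·[0.9500·5.2976 + 0.0500·0.0000] = 4.4636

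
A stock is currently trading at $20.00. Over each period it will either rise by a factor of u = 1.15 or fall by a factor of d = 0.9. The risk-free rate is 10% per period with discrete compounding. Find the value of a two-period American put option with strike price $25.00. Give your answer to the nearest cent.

Risk-neutral probability p = (1 + 0.1 − 0.9)/(1.15 − 0.9) = 0.2000/0.2500 = 0.8000
Terminal stock prices: S_uu = 26.45, S_ud = 20.7, S_dd = 16.2
Terminal payoffs (K − S): max(-1.45, 0) = 0, max(4.3, 0) = 4.3, max(8.8, 0) = 8.8
Node u (S = 23): continuation = 1/1.1·[0.8000·0.0000 + 0.2000·4.3000] = 0.7818; exercise value = 2.0000 > continuation, so V_u = 2.0000 (exercise)
Node d (S = 18): continuation = 1/1.1·[0.8000·4.3000 + 0.2000·8.8000] = 4.7273; exercise value = 7.0000 > continuation, so V_d = 7.0000 (exercise)
Node 0 (S = 20): continuation = 1/1.1·[0.8000·2.0000 + 0.2000·7.0000] = 2.7273; exercise value = 5.0000 > continuation, so V_0 = 5.0000 (exercise)

$5.00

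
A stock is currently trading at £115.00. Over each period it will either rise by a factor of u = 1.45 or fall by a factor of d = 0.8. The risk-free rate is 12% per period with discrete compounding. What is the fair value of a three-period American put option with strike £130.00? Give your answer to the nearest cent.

Risk-neutral probability p = (1 + 0.12 − 0.8)/(1.45 − 0.8) = 0.3200/0.6500 = 0.4923
Terminal stock prices: S_uuu = 350.6, S_uud = 193.4, S_udd = 106.7, S_ddd = 58.88
Terminal payoffs (K − S): max(-220.6, 0) = 0, max(-63.43, 0) = 0, max(23.28, 0) = 23.28, max(71.12, 0) = 71.12
Node uu (S = 241.8): continuation = 1/1.12·[0.4923·0.0000 + 0.5077·0.0000] = 0.0000; exercise value = 0.0000 ≤ continuation, so V_uu = 0.0000
Node ud (S = 133.4): continuation = 1/1.12·[0.4923·0.0000 + 0.5077·23.2800] = 10.5527; exercise value = 0.0000 ≤ continuation, so V_ud = 10.5527
Node dd (S = 73.6): continuation = 1/1.12·[0.4923·23.2800 + 0.5077·71.1200] = 42.4714; exercise value = 56.4000 > continuation, so V_dd = 56.4000 (exercise)
Node u (S = 166.8): continuation = 1/1.12·[0.4923·0.0000 + 0.5077·10.5527] = 4.7835; exercise value = 0.0000 ≤ continuation, so V_u = 4.7835
Node d (S = 92): continuation = 1/1.12·[0.4923·10.5527 + 0.5077·56.4000] = 30.2045; exercise value = 38.0000 > continuation, so V_d = 38.0000 (exercise)
Node 0 (S = 115): continuation = 1/1.12·[0.4923·4.7835 + 0.5077·38.0000] = 19.3279; exercise value = 15.0000 ≤ continuation, so V_0 = 19.3279

£19.33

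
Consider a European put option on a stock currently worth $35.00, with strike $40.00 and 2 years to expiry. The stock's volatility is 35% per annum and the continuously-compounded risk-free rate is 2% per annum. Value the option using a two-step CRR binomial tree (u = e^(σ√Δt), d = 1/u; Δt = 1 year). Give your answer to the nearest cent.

CRR parameters: u = e^(σ√Δt) = e^(0.35·√1) = 1.4191, d = 1/u = 0.7047
Per-period rate: rΔt = 0.02·1 = 0.02, so R = e^0.02 = 1.0202
Risk-neutral probability p = (e^0.02 − 0.7047)/(1.4191 − 0.7047) = 0.3155/0.7144 = 0.4417
Terminal stock prices: S_uu = 70.48, S_ud = 35, S_dd = 17.38
Terminal payoffs (K − S): max(-30.48, 0) = 0, max(5, 0) = 5, max(22.62, 0) = 22.62
Node u (S = 49.67): V_u = e^(−0.02)·[0.4417·0.0000 + 0.5583·5.0000] = 2.7364
Node d (S = 24.66): V_d = e^(−0.02)·[0.4417·5.0000 + 0.5583·22.6195] = 14.5439
Node 0 (S = 35): V_0 = e^(−0.02)·[0.4417·2.7364 + 0.5583·14.5439] = 9.1443

$9.14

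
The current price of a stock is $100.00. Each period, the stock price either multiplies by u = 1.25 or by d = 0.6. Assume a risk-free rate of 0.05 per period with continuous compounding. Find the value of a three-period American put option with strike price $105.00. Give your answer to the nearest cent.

$20.28

Risk-neutral probability p = (e^0.05 − 0.6)/(1.25 − 0.6) = 0.4513/0.6500 = 0.6943
Terminal stock prices: S_uuu = 195.3, S_uud = 93.75, S_udd = 45, S_ddd = 21.6
Terminal payoffs (K − S): max(-90.31, 0) = 0, max(11.25, 0) = 11.25, max(60, 0) = 60, max(83.4, 0) = 83.4
Node uu (S = 156.2): continuation = e^(−0.05)·[0.6943·0.0000 + 0.3057·11.2500] = 3.2718; exercise value = 0.0000 ≤ continuation, so V_uu = 3.2718
Node ud (S = 75): continuation = e^(−0.05)·[0.6943·11.2500 + 0.3057·60.0000] = 24.8791; exercise value = 30.0000 > continuation, so V_ud = 30.0000 (exercise)
Node dd (S = 36): continuation = e^(−0.05)·[0.6943·60.0000 + 0.3057·83.4000] = 63.8791; exercise value = 69.0000 > continuation, so V_dd = 69.0000 (exercise)
Node u (S = 125): continuation = e^(−0.05)·[0.6943·3.2718 + 0.3057·30.0000] = 10.8855; exercise value = 0.0000 ≤ continuation, so V_u = 10.8855
Node d (S = 60): continuation = e^(−0.05)·[0.6943·30.0000 + 0.3057·69.0000] = 39.8791; exercise value = 45.0000 > continuation, so V_d = 45.0000 (exercise)
Node 0 (S = 100): continuation = e^(−0.05)·[0.6943·10.8855 + 0.3057·45.0000] = 20.2760; exercise value = 5.0000 ≤ continuation, so V_0 = 20.2760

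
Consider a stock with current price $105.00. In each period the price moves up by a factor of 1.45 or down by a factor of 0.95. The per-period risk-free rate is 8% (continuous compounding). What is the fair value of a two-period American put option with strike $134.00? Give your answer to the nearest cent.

$29.00

Risk-neutral probability p = (e^0.08 − 0.95)/(1.45 − 0.95) = 0.1333/0.5000 = 0.2666
Terminal stock prices: S_uu = 220.8, S_ud = 144.6, S_dd = 94.76
Terminal payoffs (K − S): max(-86.76, 0) = 0, max(-10.64, 0) = 0, max(39.24, 0) = 39.24
Node u (S = 152.2): continuation = e^(−0.08)·[0.2666·0.0000 + 0.7334·0.0000] = 0.0000; exercise value = 0.0000 ≤ continuation, so V_u = 0.0000
Node d (S = 99.75): continuation = e^(−0.08)·[0.2666·0.0000 + 0.7334·39.2375] = 26.5653; exercise value = 34.2500 > continuation, so V_d = 34.2500 (exercise)
Node 0 (S = 105): continuation = e^(−0.08)·[0.2666·0.0000 + 0.7334·34.2500] = 23.1885; exercise value = 29.0000 > continuation, so V_0 = 29.0000 (exercise)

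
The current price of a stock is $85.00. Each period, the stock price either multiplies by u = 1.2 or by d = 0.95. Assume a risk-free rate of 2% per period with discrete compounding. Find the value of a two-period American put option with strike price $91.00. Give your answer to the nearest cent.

$7.24

Risk-neutral probability p = (1 + 0.02 − 0.95)/(1.2 − 0.95) = 0.0700/0.2500 = 0.2800
Terminal stock prices: S_uu = 122.4, S_ud = 96.9, S_dd = 76.71
Terminal payoffs (K − S): max(-31.4, 0) = 0, max(-5.9, 0) = 0, max(14.29, 0) = 14.29
Node u (S = 102): continuation = 1/1.02·[0.2800·0.0000 + 0.7200·0.0000] = 0.0000; exercise value = 0.0000 ≤ continuation, so V_u = 0.0000
Node d (S = 80.75): continuation = 1/1.02·[0.2800·0.0000 + 0.7200·14.2875] = 10.0853; exercise value = 10.2500 > continuation, so V_d = 10.2500 (exercise)
Node 0 (S = 85): continuation = 1/1.02·[0.2800·0.0000 + 0.7200·10.2500] = 7.2353; exercise value = 6.0000 ≤ continuation, so V_0 = 7.2353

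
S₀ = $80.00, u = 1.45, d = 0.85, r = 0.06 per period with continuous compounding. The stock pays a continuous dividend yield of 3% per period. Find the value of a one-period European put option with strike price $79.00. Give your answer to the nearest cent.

$7.24

Per-period risk-free factor R = e^0.06 = 1.0618; dividend-adjusted growth = e^(0.06−0.03) = 1.0305.
Risk-neutral probability p = (1.0305 − 0.85)/(1.45 − 0.85) = 0.1805/0.6000 = 0.3008
Terminal stock prices: S_u = 116, S_d = 68
Terminal payoffs (K − S): max(-37, 0) = 0, max(11, 0) = 11
Node 0 (S = 80): V_0 = e^(−0.06)·[0.3008·0.0000 + 0.6992·11.0000] = 7.2437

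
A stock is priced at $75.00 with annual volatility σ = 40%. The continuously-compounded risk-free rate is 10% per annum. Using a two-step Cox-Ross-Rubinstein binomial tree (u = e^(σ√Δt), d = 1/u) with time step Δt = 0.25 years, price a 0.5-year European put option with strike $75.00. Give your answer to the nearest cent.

CRR parameters: u = e^(σ√Δt) = e^(0.4·√0.25) = 1.2214, d = 1/u = 0.8187
Per-period rate: rΔt = 0.1·0.25 = 0.025, so R = e^0.025 = 1.0253
Risk-neutral probability p = (e^0.025 − 0.8187)/(1.2214 − 0.8187) = 0.2066/0.4027 = 0.5130
Terminal stock prices: S_uu = 111.9, S_ud = 75, S_dd = 50.27
Terminal payoffs (K − S): max(-36.89, 0) = 0, max(0, 0) = 0, max(24.73, 0) = 24.73
Node u (S = 91.61): V_u = e^(−0.025)·[0.5130·0.0000 + 0.4870·0.0000] = 0.0000
Node d (S = 61.4): V_d = e^(−0.025)·[0.5130·0.0000 + 0.4870·24.7260] = 11.7434
Node 0 (S = 75): V_0 = e^(−0.025)·[0.5130·0.0000 + 0.4870·11.7434] = 5.5775

$5.58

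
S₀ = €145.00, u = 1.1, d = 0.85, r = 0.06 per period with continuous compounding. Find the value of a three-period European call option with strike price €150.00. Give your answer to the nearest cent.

€21.85

Risk-neutral probability p = (e^0.06 − 0.85)/(1.1 − 0.85) = 0.2118/0.2500 = 0.8473
Terminal stock prices: S_uuu = 193, S_uud = 149.1, S_udd = 115.2, S_ddd = 89.05
Terminal payoffs (S − K): max(43, 0) = 43, max(-0.8675, 0) = 0, max(-34.76, 0) = 0, max(-60.95, 0) = 0
Node uu (S = 175.5): V_uu = e^(−0.06)·[0.8473·42.9950 + 0.1527·0.0000] = 34.3100
Node ud (S = 135.6): V_ud = e^(−0.06)·[0.8473·0.0000 + 0.1527·0.0000] = 0.0000
Node dd (S = 104.8): V_dd = e^(−0.06)·[0.8473·0.0000 + 0.1527·0.0000] = 0.0000
Node u (S = 159.5): V_u = e^(−0.06)·[0.8473·34.3100 + 0.1527·0.0000] = 27.3794
Node d (S = 123.2): V_d = e^(−0.06)·[0.8473·0.0000 + 0.1527·0.0000] = 0.0000
Node 0 (S = 145): V_0 = e^(−0.06)·[0.8473·27.3794 + 0.1527·0.0000] = 21.8488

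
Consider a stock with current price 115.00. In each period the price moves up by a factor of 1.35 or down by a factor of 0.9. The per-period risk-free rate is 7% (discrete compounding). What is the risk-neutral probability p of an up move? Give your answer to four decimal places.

Risk-neutral probability p = (1 + 0.07 − 0.9)/(1.35 − 0.9) = 0.1700/0.4500 = 0.3778

p = 0.3778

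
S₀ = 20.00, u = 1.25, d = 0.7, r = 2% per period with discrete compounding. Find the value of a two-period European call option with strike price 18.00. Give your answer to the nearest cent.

Risk-neutral probability p = (1 + 0.02 − 0.7)/(1.25 − 0.7) = 0.3200/0.5500 = 0.5818
Terminal stock prices: S_uu = 31.25, S_ud = 17.5, S_dd = 9.8
Terminal payoffs (S − K): max(13.25, 0) = 13.25, max(-0.5, 0) = 0, max(-8.2, 0) = 0
Node u (S = 25): V_u = 1/1.02·[0.5818·13.2500 + 0.4182·0.0000] = 7.5579
Node d (S = 14): V_d = 1/1.02·[0.5818·0.0000 + 0.4182·0.0000] = 0.0000
Node 0 (S = 20): V_0 = 1/1.02·[0.5818·7.5579 + 0.4182·0.0000] = 4.3111

4.31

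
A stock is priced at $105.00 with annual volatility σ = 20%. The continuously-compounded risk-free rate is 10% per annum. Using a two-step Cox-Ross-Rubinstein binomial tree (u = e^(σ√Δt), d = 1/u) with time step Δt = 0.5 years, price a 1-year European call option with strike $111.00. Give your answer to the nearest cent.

$10.67

CRR parameters: u = e^(σ√Δt) = e^(0.2·√0.5) = 1.1519, d = 1/u = 0.8681
Per-period rate: rΔt = 0.1·0.5 = 0.05, so R = e^0.05 = 1.0513
Risk-neutral probability p = (e^0.05 − 0.8681)/(1.1519 − 0.8681) = 0.1831/0.2838 = 0.6454
Terminal stock prices: S_uu = 139.3, S_ud = 105, S_dd = 79.13
Terminal payoffs (S − K): max(28.32, 0) = 28.32, max(-6, 0) = 0, max(-31.87, 0) = 0
Node u (S = 121): V_u = e^(−0.05)·[0.6454·28.3241 + 0.3546·0.0000] = 17.3881
Node d (S = 91.15): V_d = e^(−0.05)·[0.6454·0.0000 + 0.3546·0.0000] = 0.0000
Node 0 (S = 105): V_0 = e^(−0.05)·[0.6454·17.3881 + 0.3546·0.0000] = 10.6745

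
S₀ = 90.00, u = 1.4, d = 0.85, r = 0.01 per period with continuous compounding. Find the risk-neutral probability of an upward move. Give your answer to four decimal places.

p = 0.2910

Risk-neutral probability p = (e^0.01 − 0.85)/(1.4 − 0.85) = 0.1601/0.5500 = 0.2910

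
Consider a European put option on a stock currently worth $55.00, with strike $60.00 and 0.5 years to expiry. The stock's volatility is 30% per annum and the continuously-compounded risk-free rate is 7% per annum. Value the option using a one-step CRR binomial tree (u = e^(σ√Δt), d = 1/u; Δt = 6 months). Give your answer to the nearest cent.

$7.03

CRR parameters: u = e^(σ√Δt) = e^(0.3·√0.5) = 1.2363, d = 1/u = 0.8089
Per-period rate: rΔt = 0.07·0.5 = 0.035, so R = e^0.035 = 1.0356
Risk-neutral probability p = (e^0.035 − 0.8089)/(1.2363 − 0.8089) = 0.2268/0.4275 = 0.5305
Terminal stock prices: S_u = 68, S_d = 44.49
Terminal payoffs (K − S): max(-7.997, 0) = 0, max(15.51, 0) = 15.51
Node 0 (S = 55): V_0 = e^(−0.035)·[0.5305·0.0000 + 0.4695·15.5128] = 7.0328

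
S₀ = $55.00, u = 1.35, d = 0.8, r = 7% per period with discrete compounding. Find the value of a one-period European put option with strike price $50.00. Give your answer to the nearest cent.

$2.85

Risk-neutral probability p = (1 + 0.07 − 0.8)/(1.35 − 0.8) = 0.2700/0.5500 = 0.4909
Terminal stock prices: S_u = 74.25, S_d = 44
Terminal payoffs (K − S): max(-24.25, 0) = 0, max(6, 0) = 6
Node 0 (S = 55): V_0 = 1/1.07·[0.4909·0.0000 + 0.5091·6.0000] = 2.8547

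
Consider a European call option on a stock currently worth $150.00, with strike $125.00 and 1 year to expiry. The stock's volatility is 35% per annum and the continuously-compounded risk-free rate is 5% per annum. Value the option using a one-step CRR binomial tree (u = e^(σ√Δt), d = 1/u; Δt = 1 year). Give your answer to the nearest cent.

CRR parameters: u = e^(σ√Δt) = e^(0.35·√1) = 1.4191, d = 1/u = 0.7047
Per-period rate: rΔt = 0.05·1 = 0.05, so R = e^0.05 = 1.0513
Risk-neutral probability p = (e^0.05 − 0.7047)/(1.4191 − 0.7047) = 0.3466/0.7144 = 0.4852
Terminal stock prices: S_u = 212.9, S_d = 105.7
Terminal payoffs (S − K): max(87.86, 0) = 87.86, max(-19.3, 0) = 0
Node 0 (S = 150): V_0 = e^(−0.05)·[0.4852·87.8601 + 0.5148·0.0000] = 40.5467

$40.55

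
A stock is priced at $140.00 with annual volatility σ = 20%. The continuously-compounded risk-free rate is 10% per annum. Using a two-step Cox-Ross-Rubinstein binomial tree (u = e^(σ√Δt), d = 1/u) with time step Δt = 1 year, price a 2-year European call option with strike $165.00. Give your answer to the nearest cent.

CRR parameters: u = e^(σ√Δt) = e^(0.2·√1) = 1.2214, d = 1/u = 0.8187
Per-period rate: rΔt = 0.1·1 = 0.1, so R = e^0.1 = 1.1052
Risk-neutral probability p = (e^0.1 − 0.8187)/(1.2214 − 0.8187) = 0.2864/0.4027 = 0.7113
Terminal stock prices: S_uu = 208.9, S_ud = 140, S_dd = 93.84
Terminal payoffs (S − K): max(43.86, 0) = 43.86, max(-25, 0) = 0, max(-71.16, 0) = 0
Node u (S = 171): V_u = e^(−0.1)·[0.7113·43.8555 + 0.2887·0.0000] = 28.2278
Node d (S = 114.6): V_d = e^(−0.1)·[0.7113·0.0000 + 0.2887·0.0000] = 0.0000
Node 0 (S = 140): V_0 = e^(−0.1)·[0.7113·28.2278 + 0.2887·0.0000] = 18.1689

$18.17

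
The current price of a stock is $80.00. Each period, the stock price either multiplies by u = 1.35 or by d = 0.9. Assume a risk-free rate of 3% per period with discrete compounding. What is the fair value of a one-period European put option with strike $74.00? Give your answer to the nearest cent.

$1.38

Risk-neutral probability p = (1 + 0.03 − 0.9)/(1.35 − 0.9) = 0.1300/0.4500 = 0.2889
Terminal stock prices: S_u = 108, S_d = 72
Terminal payoffs (K − S): max(-34, 0) = 0, max(2, 0) = 2
Node 0 (S = 80): V_0 = 1/1.03·[0.2889·0.0000 + 0.7111·2.0000] = 1.3808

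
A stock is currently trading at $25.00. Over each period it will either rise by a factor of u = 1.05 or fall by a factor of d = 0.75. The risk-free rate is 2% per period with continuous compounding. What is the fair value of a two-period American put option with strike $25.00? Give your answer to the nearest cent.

$1.07

Risk-neutral probability p = (e^0.02 − 0.75)/(1.05 − 0.75) = 0.2702/0.3000 = 0.9007
Terminal stock prices: S_uu = 27.56, S_ud = 19.69, S_dd = 14.06
Terminal payoffs (K − S): max(-2.562, 0) = 0, max(5.312, 0) = 5.312, max(10.94, 0) = 10.94
Node u (S = 26.25): continuation = e^(−0.02)·[0.9007·0.0000 + 0.0993·5.3125] = 0.5172; exercise value = 0.0000 ≤ continuation, so V_u = 0.5172
Node d (S = 18.75): continuation = e^(−0.02)·[0.9007·5.3125 + 0.0993·10.9375] = 5.7550; exercise value = 6.2500 > continuation, so V_d = 6.2500 (exercise)
Node 0 (S = 25): continuation = e^(−0.02)·[0.9007·0.5172 + 0.0993·6.2500] = 1.0651; exercise value = 0.0000 ≤ continuation, so V_0 = 1.0651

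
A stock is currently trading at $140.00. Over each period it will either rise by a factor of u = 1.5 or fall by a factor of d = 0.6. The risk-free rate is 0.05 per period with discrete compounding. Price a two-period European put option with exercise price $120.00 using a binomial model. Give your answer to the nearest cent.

$15.78

Risk-neutral probability p = (1 + 0.05 − 0.6)/(1.5 − 0.6) = 0.4500/0.9000 = 0.5000
Terminal stock prices: S_uu = 315, S_ud = 126, S_dd = 50.4
Terminal payoffs (K − S): max(-195, 0) = 0, max(-6, 0) = 0, max(69.6, 0) = 69.6
Node u (S = 210): V_u = 1/1.05·[0.5000·0.0000 + 0.5000·0.0000] = 0.0000
Node d (S = 84): V_d = 1/1.05·[0.5000·0.0000 + 0.5000·69.6000] = 33.1429
Node 0 (S = 140): V_0 = 1/1.05·[0.5000·0.0000 + 0.5000·33.1429] = 15.7823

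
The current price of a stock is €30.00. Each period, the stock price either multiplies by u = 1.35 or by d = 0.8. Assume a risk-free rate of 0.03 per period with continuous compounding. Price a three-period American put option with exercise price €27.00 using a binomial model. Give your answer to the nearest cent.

Risk-neutral probability p = (e^0.03 − 0.8)/(1.35 − 0.8) = 0.2305/0.5500 = 0.4190
Terminal stock prices: S_uuu = 73.81, S_uud = 43.74, S_udd = 25.92, S_ddd = 15.36
Terminal payoffs (K − S): max(-46.81, 0) = 0, max(-16.74, 0) = 0, max(1.08, 0) = 1.08, max(11.64, 0) = 11.64
Node uu (S = 54.68): continuation = e^(−0.03)·[0.4190·0.0000 + 0.5810·0.0000] = 0.0000; exercise value = 0.0000 ≤ continuation, so V_uu = 0.0000
Node ud (S = 32.4): continuation = e^(−0.03)·[0.4190·0.0000 + 0.5810·1.0800] = 0.6089; exercise value = 0.0000 ≤ continuation, so V_ud = 0.6089
Node dd (S = 19.2): continuation = e^(−0.03)·[0.4190·1.0800 + 0.5810·11.6400] = 7.0020; exercise value = 7.8000 > continuation, so V_dd = 7.8000 (exercise)
Node u (S = 40.5): continuation = e^(−0.03)·[0.4190·0.0000 + 0.5810·0.6089] = 0.3433; exercise value = 0.0000 ≤ continuation, so V_u = 0.3433
Node d (S = 24): continuation = e^(−0.03)·[0.4190·0.6089 + 0.5810·7.8000] = 4.6454; exercise value = 3.0000 ≤ continuation, so V_d = 4.6454
Node 0 (S = 30): continuation = e^(−0.03)·[0.4190·0.3433 + 0.5810·4.6454] = 2.7588; exercise value = 0.0000 ≤ continuation, so V_0 = 2.7588

€2.76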